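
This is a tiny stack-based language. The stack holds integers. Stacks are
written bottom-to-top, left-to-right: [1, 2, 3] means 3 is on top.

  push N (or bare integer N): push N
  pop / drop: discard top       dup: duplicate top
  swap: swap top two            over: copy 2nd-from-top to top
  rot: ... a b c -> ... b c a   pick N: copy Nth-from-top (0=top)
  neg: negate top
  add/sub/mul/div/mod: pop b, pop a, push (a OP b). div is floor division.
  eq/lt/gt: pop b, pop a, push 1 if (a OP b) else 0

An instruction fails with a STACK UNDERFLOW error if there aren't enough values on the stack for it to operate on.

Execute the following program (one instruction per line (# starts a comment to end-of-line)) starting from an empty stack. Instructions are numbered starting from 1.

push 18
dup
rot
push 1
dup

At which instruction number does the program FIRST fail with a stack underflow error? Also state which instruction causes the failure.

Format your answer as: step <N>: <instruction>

Step 1 ('push 18'): stack = [18], depth = 1
Step 2 ('dup'): stack = [18, 18], depth = 2
Step 3 ('rot'): needs 3 value(s) but depth is 2 — STACK UNDERFLOW

Answer: step 3: rot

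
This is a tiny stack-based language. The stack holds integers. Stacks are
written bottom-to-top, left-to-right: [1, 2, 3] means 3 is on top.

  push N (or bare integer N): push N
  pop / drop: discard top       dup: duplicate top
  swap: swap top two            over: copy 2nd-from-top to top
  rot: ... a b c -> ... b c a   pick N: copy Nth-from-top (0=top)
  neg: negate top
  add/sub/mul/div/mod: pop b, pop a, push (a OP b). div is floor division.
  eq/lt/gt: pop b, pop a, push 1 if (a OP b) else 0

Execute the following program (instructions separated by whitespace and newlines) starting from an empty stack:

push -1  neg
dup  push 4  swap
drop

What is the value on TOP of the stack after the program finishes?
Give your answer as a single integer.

Answer: 4

Derivation:
After 'push -1': [-1]
After 'neg': [1]
After 'dup': [1, 1]
After 'push 4': [1, 1, 4]
After 'swap': [1, 4, 1]
After 'drop': [1, 4]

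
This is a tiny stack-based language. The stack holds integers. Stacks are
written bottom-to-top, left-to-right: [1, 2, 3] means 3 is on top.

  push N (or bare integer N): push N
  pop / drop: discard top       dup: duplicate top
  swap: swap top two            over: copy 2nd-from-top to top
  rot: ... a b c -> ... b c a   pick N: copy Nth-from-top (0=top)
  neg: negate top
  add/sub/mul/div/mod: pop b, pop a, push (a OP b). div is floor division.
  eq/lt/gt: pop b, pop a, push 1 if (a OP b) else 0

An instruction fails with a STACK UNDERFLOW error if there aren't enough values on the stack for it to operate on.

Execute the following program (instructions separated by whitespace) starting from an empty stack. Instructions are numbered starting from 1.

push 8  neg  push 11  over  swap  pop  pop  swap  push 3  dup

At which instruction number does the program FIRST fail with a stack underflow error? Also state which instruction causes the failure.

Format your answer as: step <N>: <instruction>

Answer: step 8: swap

Derivation:
Step 1 ('push 8'): stack = [8], depth = 1
Step 2 ('neg'): stack = [-8], depth = 1
Step 3 ('push 11'): stack = [-8, 11], depth = 2
Step 4 ('over'): stack = [-8, 11, -8], depth = 3
Step 5 ('swap'): stack = [-8, -8, 11], depth = 3
Step 6 ('pop'): stack = [-8, -8], depth = 2
Step 7 ('pop'): stack = [-8], depth = 1
Step 8 ('swap'): needs 2 value(s) but depth is 1 — STACK UNDERFLOW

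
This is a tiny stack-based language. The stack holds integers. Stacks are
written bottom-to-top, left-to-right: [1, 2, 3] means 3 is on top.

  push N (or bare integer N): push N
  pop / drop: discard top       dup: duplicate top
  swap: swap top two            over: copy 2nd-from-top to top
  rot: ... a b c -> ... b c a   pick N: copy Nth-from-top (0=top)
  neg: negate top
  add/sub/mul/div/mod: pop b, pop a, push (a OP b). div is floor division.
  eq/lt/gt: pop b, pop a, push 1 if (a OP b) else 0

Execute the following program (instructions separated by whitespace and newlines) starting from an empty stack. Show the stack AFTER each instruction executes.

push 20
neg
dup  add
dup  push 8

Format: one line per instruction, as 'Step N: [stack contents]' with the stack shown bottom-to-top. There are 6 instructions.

Step 1: [20]
Step 2: [-20]
Step 3: [-20, -20]
Step 4: [-40]
Step 5: [-40, -40]
Step 6: [-40, -40, 8]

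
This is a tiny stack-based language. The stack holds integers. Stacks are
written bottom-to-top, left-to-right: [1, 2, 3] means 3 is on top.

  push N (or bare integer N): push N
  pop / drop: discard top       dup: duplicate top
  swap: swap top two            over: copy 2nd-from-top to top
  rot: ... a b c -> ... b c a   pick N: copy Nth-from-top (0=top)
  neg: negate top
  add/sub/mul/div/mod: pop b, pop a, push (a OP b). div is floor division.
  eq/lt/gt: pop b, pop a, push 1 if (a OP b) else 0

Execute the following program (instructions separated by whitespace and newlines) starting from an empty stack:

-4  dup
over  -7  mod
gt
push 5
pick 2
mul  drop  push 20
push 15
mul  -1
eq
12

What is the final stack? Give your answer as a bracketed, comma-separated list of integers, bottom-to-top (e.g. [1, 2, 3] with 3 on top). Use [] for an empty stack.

Answer: [-4, 0, 0, 12]

Derivation:
After 'push -4': [-4]
After 'dup': [-4, -4]
After 'over': [-4, -4, -4]
After 'push -7': [-4, -4, -4, -7]
After 'mod': [-4, -4, -4]
After 'gt': [-4, 0]
After 'push 5': [-4, 0, 5]
After 'pick 2': [-4, 0, 5, -4]
After 'mul': [-4, 0, -20]
After 'drop': [-4, 0]
After 'push 20': [-4, 0, 20]
After 'push 15': [-4, 0, 20, 15]
After 'mul': [-4, 0, 300]
After 'push -1': [-4, 0, 300, -1]
After 'eq': [-4, 0, 0]
After 'push 12': [-4, 0, 0, 12]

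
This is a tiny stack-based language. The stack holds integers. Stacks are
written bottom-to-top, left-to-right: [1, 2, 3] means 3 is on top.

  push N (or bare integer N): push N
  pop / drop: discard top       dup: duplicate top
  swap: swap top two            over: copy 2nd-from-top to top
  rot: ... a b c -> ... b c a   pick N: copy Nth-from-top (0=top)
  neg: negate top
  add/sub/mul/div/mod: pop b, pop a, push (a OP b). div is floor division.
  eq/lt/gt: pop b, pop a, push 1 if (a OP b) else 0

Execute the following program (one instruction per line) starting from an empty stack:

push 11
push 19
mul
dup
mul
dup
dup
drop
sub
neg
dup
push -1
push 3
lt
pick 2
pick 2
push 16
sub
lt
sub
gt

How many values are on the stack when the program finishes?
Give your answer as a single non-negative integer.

After 'push 11': stack = [11] (depth 1)
After 'push 19': stack = [11, 19] (depth 2)
After 'mul': stack = [209] (depth 1)
After 'dup': stack = [209, 209] (depth 2)
After 'mul': stack = [43681] (depth 1)
After 'dup': stack = [43681, 43681] (depth 2)
After 'dup': stack = [43681, 43681, 43681] (depth 3)
After 'drop': stack = [43681, 43681] (depth 2)
After 'sub': stack = [0] (depth 1)
After 'neg': stack = [0] (depth 1)
  ...
After 'push -1': stack = [0, 0, -1] (depth 3)
After 'push 3': stack = [0, 0, -1, 3] (depth 4)
After 'lt': stack = [0, 0, 1] (depth 3)
After 'pick 2': stack = [0, 0, 1, 0] (depth 4)
After 'pick 2': stack = [0, 0, 1, 0, 0] (depth 5)
After 'push 16': stack = [0, 0, 1, 0, 0, 16] (depth 6)
After 'sub': stack = [0, 0, 1, 0, -16] (depth 5)
After 'lt': stack = [0, 0, 1, 0] (depth 4)
After 'sub': stack = [0, 0, 1] (depth 3)
After 'gt': stack = [0, 0] (depth 2)

Answer: 2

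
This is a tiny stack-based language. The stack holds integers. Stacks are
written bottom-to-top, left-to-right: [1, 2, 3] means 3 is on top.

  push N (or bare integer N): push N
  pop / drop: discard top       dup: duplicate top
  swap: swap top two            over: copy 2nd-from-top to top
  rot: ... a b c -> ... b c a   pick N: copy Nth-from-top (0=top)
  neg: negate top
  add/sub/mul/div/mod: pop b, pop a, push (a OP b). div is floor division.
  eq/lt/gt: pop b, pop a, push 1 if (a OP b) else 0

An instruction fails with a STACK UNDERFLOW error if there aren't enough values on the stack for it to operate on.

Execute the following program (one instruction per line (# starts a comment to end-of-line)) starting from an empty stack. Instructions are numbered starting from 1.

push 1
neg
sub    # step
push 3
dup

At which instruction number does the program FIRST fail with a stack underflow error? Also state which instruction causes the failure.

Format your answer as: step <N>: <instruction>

Step 1 ('push 1'): stack = [1], depth = 1
Step 2 ('neg'): stack = [-1], depth = 1
Step 3 ('sub'): needs 2 value(s) but depth is 1 — STACK UNDERFLOW

Answer: step 3: sub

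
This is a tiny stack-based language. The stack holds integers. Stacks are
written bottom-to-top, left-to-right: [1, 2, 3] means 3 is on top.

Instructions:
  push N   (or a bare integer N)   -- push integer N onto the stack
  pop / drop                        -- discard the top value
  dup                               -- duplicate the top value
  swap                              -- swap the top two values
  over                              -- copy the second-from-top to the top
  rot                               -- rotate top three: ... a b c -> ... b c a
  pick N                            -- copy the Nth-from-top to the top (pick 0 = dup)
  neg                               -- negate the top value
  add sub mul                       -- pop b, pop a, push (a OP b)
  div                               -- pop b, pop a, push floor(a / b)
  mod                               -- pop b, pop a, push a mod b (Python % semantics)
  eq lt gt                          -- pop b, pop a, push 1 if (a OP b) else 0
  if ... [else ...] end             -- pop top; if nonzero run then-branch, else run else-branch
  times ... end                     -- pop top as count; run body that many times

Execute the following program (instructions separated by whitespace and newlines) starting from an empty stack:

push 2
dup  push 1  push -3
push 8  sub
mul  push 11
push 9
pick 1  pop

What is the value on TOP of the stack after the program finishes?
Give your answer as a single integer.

Answer: 9

Derivation:
After 'push 2': [2]
After 'dup': [2, 2]
After 'push 1': [2, 2, 1]
After 'push -3': [2, 2, 1, -3]
After 'push 8': [2, 2, 1, -3, 8]
After 'sub': [2, 2, 1, -11]
After 'mul': [2, 2, -11]
After 'push 11': [2, 2, -11, 11]
After 'push 9': [2, 2, -11, 11, 9]
After 'pick 1': [2, 2, -11, 11, 9, 11]
After 'pop': [2, 2, -11, 11, 9]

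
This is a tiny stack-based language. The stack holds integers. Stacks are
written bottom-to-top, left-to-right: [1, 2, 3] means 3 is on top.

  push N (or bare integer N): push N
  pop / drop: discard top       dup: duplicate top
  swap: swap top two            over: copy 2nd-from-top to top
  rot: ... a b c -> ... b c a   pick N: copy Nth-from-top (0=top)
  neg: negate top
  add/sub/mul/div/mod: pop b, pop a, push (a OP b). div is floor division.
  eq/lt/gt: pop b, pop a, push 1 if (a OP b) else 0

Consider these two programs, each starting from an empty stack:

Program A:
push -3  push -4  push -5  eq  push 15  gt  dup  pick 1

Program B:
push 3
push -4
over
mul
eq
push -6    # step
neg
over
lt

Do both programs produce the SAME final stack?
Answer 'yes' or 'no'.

Answer: no

Derivation:
Program A trace:
  After 'push -3': [-3]
  After 'push -4': [-3, -4]
  After 'push -5': [-3, -4, -5]
  After 'eq': [-3, 0]
  After 'push 15': [-3, 0, 15]
  After 'gt': [-3, 0]
  After 'dup': [-3, 0, 0]
  After 'pick 1': [-3, 0, 0, 0]
Program A final stack: [-3, 0, 0, 0]

Program B trace:
  After 'push 3': [3]
  After 'push -4': [3, -4]
  After 'over': [3, -4, 3]
  After 'mul': [3, -12]
  After 'eq': [0]
  After 'push -6': [0, -6]
  After 'neg': [0, 6]
  After 'over': [0, 6, 0]
  After 'lt': [0, 0]
Program B final stack: [0, 0]
Same: no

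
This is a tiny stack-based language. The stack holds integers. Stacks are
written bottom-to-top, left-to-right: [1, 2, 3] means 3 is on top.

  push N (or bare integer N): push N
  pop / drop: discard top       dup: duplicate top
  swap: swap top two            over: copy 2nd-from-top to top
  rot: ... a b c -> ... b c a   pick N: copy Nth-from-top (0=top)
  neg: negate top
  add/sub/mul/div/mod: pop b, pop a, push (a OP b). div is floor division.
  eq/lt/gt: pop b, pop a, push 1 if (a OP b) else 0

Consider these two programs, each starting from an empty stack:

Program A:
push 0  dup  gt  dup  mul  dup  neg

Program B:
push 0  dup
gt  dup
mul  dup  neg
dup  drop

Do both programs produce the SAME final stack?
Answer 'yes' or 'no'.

Answer: yes

Derivation:
Program A trace:
  After 'push 0': [0]
  After 'dup': [0, 0]
  After 'gt': [0]
  After 'dup': [0, 0]
  After 'mul': [0]
  After 'dup': [0, 0]
  After 'neg': [0, 0]
Program A final stack: [0, 0]

Program B trace:
  After 'push 0': [0]
  After 'dup': [0, 0]
  After 'gt': [0]
  After 'dup': [0, 0]
  After 'mul': [0]
  After 'dup': [0, 0]
  After 'neg': [0, 0]
  After 'dup': [0, 0, 0]
  After 'drop': [0, 0]
Program B final stack: [0, 0]
Same: yes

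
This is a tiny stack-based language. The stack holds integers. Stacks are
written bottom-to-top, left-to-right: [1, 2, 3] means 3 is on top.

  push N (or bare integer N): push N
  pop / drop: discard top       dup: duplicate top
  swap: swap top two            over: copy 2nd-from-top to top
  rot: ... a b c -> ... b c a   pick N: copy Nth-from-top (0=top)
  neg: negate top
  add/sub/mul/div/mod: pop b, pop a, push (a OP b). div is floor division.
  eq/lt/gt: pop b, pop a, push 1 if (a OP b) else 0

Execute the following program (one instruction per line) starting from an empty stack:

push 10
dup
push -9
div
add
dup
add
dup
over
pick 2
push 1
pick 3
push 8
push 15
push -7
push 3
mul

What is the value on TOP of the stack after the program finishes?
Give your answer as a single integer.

After 'push 10': [10]
After 'dup': [10, 10]
After 'push -9': [10, 10, -9]
After 'div': [10, -2]
After 'add': [8]
After 'dup': [8, 8]
After 'add': [16]
After 'dup': [16, 16]
After 'over': [16, 16, 16]
After 'pick 2': [16, 16, 16, 16]
After 'push 1': [16, 16, 16, 16, 1]
After 'pick 3': [16, 16, 16, 16, 1, 16]
After 'push 8': [16, 16, 16, 16, 1, 16, 8]
After 'push 15': [16, 16, 16, 16, 1, 16, 8, 15]
After 'push -7': [16, 16, 16, 16, 1, 16, 8, 15, -7]
After 'push 3': [16, 16, 16, 16, 1, 16, 8, 15, -7, 3]
After 'mul': [16, 16, 16, 16, 1, 16, 8, 15, -21]

Answer: -21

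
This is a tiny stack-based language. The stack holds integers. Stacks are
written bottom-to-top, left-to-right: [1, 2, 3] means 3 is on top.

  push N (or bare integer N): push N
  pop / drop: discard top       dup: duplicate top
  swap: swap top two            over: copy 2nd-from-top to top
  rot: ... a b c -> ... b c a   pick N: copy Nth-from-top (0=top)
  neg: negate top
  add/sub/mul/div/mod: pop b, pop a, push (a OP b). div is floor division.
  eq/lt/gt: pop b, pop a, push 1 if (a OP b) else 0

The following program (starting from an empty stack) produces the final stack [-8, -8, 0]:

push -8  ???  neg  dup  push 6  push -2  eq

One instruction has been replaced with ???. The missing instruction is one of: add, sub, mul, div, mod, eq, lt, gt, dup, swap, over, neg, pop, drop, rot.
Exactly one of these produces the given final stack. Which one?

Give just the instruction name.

Stack before ???: [-8]
Stack after ???:  [8]
The instruction that transforms [-8] -> [8] is: neg

Answer: neg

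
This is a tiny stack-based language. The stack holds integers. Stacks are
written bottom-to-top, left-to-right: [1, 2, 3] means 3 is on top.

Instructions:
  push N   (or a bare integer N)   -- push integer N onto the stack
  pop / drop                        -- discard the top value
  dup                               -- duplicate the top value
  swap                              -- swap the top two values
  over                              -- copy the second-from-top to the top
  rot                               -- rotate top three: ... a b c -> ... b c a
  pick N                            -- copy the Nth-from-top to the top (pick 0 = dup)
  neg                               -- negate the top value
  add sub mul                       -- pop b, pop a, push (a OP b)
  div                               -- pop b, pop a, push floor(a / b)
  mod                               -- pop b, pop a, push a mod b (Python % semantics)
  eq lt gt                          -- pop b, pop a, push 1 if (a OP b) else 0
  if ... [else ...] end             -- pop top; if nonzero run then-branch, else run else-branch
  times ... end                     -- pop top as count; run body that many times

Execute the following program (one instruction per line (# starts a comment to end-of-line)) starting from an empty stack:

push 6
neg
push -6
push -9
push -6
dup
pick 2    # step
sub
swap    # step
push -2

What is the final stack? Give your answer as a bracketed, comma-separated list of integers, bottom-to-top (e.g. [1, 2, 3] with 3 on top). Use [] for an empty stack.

Answer: [-6, -6, -9, 3, -6, -2]

Derivation:
After 'push 6': [6]
After 'neg': [-6]
After 'push -6': [-6, -6]
After 'push -9': [-6, -6, -9]
After 'push -6': [-6, -6, -9, -6]
After 'dup': [-6, -6, -9, -6, -6]
After 'pick 2': [-6, -6, -9, -6, -6, -9]
After 'sub': [-6, -6, -9, -6, 3]
After 'swap': [-6, -6, -9, 3, -6]
After 'push -2': [-6, -6, -9, 3, -6, -2]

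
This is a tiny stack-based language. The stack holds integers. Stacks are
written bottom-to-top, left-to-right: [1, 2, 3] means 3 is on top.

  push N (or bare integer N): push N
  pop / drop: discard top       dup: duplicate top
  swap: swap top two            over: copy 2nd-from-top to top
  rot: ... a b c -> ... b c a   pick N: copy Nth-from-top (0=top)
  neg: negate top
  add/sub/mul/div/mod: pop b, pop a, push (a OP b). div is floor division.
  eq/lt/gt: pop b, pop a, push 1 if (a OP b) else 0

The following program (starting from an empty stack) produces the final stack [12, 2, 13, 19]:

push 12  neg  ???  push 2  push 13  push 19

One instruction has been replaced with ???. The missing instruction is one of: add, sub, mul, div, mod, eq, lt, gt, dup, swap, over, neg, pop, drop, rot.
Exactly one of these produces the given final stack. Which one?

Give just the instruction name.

Stack before ???: [-12]
Stack after ???:  [12]
The instruction that transforms [-12] -> [12] is: neg

Answer: neg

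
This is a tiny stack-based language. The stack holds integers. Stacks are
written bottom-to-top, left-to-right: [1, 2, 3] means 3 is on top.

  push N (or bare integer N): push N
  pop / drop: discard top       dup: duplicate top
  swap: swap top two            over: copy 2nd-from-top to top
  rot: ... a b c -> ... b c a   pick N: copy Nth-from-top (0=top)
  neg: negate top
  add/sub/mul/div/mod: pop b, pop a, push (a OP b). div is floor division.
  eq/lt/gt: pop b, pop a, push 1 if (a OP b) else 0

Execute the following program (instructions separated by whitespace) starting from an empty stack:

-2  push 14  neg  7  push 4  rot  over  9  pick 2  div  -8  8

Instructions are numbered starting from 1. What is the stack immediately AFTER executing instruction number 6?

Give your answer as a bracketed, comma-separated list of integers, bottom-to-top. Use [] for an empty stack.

Answer: [-2, 7, 4, -14]

Derivation:
Step 1 ('-2'): [-2]
Step 2 ('push 14'): [-2, 14]
Step 3 ('neg'): [-2, -14]
Step 4 ('7'): [-2, -14, 7]
Step 5 ('push 4'): [-2, -14, 7, 4]
Step 6 ('rot'): [-2, 7, 4, -14]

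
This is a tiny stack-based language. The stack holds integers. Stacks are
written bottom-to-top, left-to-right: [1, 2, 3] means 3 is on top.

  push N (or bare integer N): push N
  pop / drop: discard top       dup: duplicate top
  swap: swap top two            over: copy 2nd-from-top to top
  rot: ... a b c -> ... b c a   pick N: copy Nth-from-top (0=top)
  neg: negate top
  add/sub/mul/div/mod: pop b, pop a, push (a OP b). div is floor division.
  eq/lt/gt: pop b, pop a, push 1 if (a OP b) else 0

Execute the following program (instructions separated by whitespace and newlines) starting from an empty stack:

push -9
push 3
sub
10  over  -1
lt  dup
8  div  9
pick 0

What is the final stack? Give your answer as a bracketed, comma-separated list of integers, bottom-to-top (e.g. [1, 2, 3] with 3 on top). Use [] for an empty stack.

Answer: [-12, 10, 1, 0, 9, 9]

Derivation:
After 'push -9': [-9]
After 'push 3': [-9, 3]
After 'sub': [-12]
After 'push 10': [-12, 10]
After 'over': [-12, 10, -12]
After 'push -1': [-12, 10, -12, -1]
After 'lt': [-12, 10, 1]
After 'dup': [-12, 10, 1, 1]
After 'push 8': [-12, 10, 1, 1, 8]
After 'div': [-12, 10, 1, 0]
After 'push 9': [-12, 10, 1, 0, 9]
After 'pick 0': [-12, 10, 1, 0, 9, 9]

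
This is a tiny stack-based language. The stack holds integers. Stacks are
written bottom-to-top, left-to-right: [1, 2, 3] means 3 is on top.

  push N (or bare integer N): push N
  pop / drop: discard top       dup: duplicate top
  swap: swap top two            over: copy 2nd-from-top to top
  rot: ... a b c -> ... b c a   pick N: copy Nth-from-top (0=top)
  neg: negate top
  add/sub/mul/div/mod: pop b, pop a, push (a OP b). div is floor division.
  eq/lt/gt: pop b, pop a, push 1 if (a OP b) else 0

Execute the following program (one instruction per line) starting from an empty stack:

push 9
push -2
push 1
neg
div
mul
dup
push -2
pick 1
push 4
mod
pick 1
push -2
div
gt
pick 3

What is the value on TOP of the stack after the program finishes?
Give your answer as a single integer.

After 'push 9': [9]
After 'push -2': [9, -2]
After 'push 1': [9, -2, 1]
After 'neg': [9, -2, -1]
After 'div': [9, 2]
After 'mul': [18]
After 'dup': [18, 18]
After 'push -2': [18, 18, -2]
After 'pick 1': [18, 18, -2, 18]
After 'push 4': [18, 18, -2, 18, 4]
After 'mod': [18, 18, -2, 2]
After 'pick 1': [18, 18, -2, 2, -2]
After 'push -2': [18, 18, -2, 2, -2, -2]
After 'div': [18, 18, -2, 2, 1]
After 'gt': [18, 18, -2, 1]
After 'pick 3': [18, 18, -2, 1, 18]

Answer: 18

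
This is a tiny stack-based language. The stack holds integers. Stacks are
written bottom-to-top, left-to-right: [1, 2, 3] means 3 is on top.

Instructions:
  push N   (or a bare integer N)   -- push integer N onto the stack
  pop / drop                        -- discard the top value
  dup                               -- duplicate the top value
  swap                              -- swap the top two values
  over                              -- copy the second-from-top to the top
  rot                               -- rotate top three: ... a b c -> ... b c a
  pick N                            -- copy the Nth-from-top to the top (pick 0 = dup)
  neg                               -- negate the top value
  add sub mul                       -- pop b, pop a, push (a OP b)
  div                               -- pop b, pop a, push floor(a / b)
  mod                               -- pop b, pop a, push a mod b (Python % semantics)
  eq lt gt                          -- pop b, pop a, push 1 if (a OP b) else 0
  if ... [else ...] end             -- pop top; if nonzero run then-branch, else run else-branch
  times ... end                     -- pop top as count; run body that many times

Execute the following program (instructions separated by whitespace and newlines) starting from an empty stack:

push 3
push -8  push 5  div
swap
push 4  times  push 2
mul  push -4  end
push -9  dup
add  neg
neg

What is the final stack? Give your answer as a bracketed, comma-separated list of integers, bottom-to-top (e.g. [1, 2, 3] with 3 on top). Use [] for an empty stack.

Answer: [-2, 6, -8, -8, -8, -4, -18]

Derivation:
After 'push 3': [3]
After 'push -8': [3, -8]
After 'push 5': [3, -8, 5]
After 'div': [3, -2]
After 'swap': [-2, 3]
After 'push 4': [-2, 3, 4]
After 'times': [-2, 3]
After 'push 2': [-2, 3, 2]
After 'mul': [-2, 6]
After 'push -4': [-2, 6, -4]
After 'push 2': [-2, 6, -4, 2]
After 'mul': [-2, 6, -8]
After 'push -4': [-2, 6, -8, -4]
After 'push 2': [-2, 6, -8, -4, 2]
After 'mul': [-2, 6, -8, -8]
After 'push -4': [-2, 6, -8, -8, -4]
After 'push 2': [-2, 6, -8, -8, -4, 2]
After 'mul': [-2, 6, -8, -8, -8]
After 'push -4': [-2, 6, -8, -8, -8, -4]
After 'push -9': [-2, 6, -8, -8, -8, -4, -9]
After 'dup': [-2, 6, -8, -8, -8, -4, -9, -9]
After 'add': [-2, 6, -8, -8, -8, -4, -18]
After 'neg': [-2, 6, -8, -8, -8, -4, 18]
After 'neg': [-2, 6, -8, -8, -8, -4, -18]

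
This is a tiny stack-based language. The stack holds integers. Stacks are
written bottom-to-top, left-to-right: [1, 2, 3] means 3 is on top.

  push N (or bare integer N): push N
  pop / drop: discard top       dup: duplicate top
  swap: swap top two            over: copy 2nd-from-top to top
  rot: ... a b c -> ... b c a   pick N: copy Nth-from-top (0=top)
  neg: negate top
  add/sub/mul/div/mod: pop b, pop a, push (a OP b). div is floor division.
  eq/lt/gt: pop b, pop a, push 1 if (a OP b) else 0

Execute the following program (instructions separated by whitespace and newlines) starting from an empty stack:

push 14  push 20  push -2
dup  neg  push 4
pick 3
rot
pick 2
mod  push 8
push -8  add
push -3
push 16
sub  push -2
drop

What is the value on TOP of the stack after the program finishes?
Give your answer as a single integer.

Answer: -19

Derivation:
After 'push 14': [14]
After 'push 20': [14, 20]
After 'push -2': [14, 20, -2]
After 'dup': [14, 20, -2, -2]
After 'neg': [14, 20, -2, 2]
After 'push 4': [14, 20, -2, 2, 4]
After 'pick 3': [14, 20, -2, 2, 4, 20]
After 'rot': [14, 20, -2, 4, 20, 2]
After 'pick 2': [14, 20, -2, 4, 20, 2, 4]
After 'mod': [14, 20, -2, 4, 20, 2]
After 'push 8': [14, 20, -2, 4, 20, 2, 8]
After 'push -8': [14, 20, -2, 4, 20, 2, 8, -8]
After 'add': [14, 20, -2, 4, 20, 2, 0]
After 'push -3': [14, 20, -2, 4, 20, 2, 0, -3]
After 'push 16': [14, 20, -2, 4, 20, 2, 0, -3, 16]
After 'sub': [14, 20, -2, 4, 20, 2, 0, -19]
After 'push -2': [14, 20, -2, 4, 20, 2, 0, -19, -2]
After 'drop': [14, 20, -2, 4, 20, 2, 0, -19]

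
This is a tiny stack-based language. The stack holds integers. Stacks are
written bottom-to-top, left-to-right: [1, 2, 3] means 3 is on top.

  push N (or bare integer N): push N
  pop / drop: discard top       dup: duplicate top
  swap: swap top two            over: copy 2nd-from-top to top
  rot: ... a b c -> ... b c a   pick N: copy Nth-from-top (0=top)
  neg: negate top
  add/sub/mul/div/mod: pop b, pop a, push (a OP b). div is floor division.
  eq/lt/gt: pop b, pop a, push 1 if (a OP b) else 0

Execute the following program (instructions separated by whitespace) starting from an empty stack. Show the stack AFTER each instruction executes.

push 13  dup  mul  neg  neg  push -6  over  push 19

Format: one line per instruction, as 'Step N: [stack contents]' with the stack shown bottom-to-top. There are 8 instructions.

Step 1: [13]
Step 2: [13, 13]
Step 3: [169]
Step 4: [-169]
Step 5: [169]
Step 6: [169, -6]
Step 7: [169, -6, 169]
Step 8: [169, -6, 169, 19]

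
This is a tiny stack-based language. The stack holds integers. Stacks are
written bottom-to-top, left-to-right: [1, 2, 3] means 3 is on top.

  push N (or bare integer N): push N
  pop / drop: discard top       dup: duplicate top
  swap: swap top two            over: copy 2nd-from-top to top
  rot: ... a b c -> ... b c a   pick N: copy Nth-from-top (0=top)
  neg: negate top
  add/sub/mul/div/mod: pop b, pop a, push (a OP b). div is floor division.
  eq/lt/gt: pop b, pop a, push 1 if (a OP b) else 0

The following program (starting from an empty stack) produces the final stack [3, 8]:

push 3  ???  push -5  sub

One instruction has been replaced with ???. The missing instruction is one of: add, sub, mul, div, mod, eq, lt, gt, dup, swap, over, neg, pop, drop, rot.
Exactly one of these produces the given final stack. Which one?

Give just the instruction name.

Answer: dup

Derivation:
Stack before ???: [3]
Stack after ???:  [3, 3]
The instruction that transforms [3] -> [3, 3] is: dup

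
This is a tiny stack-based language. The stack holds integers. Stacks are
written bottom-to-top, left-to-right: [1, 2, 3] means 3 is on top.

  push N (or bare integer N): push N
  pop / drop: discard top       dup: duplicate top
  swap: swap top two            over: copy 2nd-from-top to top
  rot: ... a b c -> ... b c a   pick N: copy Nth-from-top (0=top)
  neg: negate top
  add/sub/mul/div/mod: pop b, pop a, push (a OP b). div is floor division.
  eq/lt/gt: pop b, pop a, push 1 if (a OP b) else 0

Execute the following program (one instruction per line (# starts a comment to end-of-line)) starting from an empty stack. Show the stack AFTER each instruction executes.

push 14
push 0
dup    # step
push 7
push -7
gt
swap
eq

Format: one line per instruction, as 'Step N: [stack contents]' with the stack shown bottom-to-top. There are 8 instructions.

Step 1: [14]
Step 2: [14, 0]
Step 3: [14, 0, 0]
Step 4: [14, 0, 0, 7]
Step 5: [14, 0, 0, 7, -7]
Step 6: [14, 0, 0, 1]
Step 7: [14, 0, 1, 0]
Step 8: [14, 0, 0]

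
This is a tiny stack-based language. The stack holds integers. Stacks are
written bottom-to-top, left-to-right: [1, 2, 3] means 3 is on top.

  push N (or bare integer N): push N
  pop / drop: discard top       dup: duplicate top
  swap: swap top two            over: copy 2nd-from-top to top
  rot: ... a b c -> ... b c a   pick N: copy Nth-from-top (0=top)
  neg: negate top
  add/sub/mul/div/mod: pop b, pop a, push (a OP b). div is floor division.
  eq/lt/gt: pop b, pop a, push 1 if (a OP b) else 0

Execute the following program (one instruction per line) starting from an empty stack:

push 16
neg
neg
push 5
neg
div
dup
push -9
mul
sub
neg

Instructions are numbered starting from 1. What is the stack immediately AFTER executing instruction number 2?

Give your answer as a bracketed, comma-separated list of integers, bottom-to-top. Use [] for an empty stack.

Answer: [-16]

Derivation:
Step 1 ('push 16'): [16]
Step 2 ('neg'): [-16]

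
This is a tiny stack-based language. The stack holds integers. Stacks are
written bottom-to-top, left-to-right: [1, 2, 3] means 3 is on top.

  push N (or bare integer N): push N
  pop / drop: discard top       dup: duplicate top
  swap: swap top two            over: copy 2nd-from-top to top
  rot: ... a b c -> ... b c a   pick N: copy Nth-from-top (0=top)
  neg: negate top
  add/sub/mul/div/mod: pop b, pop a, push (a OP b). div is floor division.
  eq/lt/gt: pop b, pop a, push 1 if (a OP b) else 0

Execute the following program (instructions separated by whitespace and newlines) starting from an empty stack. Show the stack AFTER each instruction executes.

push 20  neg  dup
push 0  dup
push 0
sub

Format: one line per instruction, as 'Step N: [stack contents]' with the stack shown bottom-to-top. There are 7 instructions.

Step 1: [20]
Step 2: [-20]
Step 3: [-20, -20]
Step 4: [-20, -20, 0]
Step 5: [-20, -20, 0, 0]
Step 6: [-20, -20, 0, 0, 0]
Step 7: [-20, -20, 0, 0]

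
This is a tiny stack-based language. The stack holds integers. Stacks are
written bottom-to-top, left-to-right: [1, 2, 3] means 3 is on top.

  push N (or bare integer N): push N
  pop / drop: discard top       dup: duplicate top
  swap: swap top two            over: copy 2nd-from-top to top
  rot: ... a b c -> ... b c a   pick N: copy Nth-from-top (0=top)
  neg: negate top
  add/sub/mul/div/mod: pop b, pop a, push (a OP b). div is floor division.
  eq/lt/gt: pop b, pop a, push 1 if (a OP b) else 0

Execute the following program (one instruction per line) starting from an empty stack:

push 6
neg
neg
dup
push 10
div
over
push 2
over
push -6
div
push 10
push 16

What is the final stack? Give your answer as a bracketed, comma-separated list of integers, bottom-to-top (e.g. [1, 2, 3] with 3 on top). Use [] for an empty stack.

After 'push 6': [6]
After 'neg': [-6]
After 'neg': [6]
After 'dup': [6, 6]
After 'push 10': [6, 6, 10]
After 'div': [6, 0]
After 'over': [6, 0, 6]
After 'push 2': [6, 0, 6, 2]
After 'over': [6, 0, 6, 2, 6]
After 'push -6': [6, 0, 6, 2, 6, -6]
After 'div': [6, 0, 6, 2, -1]
After 'push 10': [6, 0, 6, 2, -1, 10]
After 'push 16': [6, 0, 6, 2, -1, 10, 16]

Answer: [6, 0, 6, 2, -1, 10, 16]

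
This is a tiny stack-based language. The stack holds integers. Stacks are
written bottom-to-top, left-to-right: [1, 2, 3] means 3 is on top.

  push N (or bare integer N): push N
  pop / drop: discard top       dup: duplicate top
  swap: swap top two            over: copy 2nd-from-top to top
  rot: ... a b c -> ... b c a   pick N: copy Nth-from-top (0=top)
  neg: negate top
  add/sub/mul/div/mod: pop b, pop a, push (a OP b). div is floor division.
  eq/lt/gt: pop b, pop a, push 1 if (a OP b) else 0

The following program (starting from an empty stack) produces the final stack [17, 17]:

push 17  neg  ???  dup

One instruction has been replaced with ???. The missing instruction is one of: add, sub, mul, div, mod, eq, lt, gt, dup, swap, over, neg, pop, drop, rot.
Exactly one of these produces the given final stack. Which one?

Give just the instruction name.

Stack before ???: [-17]
Stack after ???:  [17]
The instruction that transforms [-17] -> [17] is: neg

Answer: neg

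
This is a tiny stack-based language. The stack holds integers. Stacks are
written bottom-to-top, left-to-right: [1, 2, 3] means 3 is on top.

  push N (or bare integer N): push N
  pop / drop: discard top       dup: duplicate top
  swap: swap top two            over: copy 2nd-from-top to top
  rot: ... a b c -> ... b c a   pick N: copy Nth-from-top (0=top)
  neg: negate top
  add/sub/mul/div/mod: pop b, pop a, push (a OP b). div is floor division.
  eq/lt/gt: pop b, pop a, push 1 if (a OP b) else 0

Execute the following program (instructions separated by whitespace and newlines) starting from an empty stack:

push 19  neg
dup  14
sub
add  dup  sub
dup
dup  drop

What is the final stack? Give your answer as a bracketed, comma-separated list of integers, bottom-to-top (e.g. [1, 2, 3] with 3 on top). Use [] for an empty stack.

Answer: [0, 0]

Derivation:
After 'push 19': [19]
After 'neg': [-19]
After 'dup': [-19, -19]
After 'push 14': [-19, -19, 14]
After 'sub': [-19, -33]
After 'add': [-52]
After 'dup': [-52, -52]
After 'sub': [0]
After 'dup': [0, 0]
After 'dup': [0, 0, 0]
After 'drop': [0, 0]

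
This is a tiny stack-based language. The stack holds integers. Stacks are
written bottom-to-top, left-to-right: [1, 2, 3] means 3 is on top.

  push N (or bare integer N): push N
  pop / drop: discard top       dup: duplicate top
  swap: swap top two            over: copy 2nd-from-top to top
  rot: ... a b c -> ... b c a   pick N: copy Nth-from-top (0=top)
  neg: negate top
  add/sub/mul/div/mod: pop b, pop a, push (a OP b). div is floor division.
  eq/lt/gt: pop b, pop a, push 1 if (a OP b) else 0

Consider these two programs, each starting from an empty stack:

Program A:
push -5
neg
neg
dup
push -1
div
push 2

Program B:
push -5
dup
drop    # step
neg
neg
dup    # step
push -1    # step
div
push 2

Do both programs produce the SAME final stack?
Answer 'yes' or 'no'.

Answer: yes

Derivation:
Program A trace:
  After 'push -5': [-5]
  After 'neg': [5]
  After 'neg': [-5]
  After 'dup': [-5, -5]
  After 'push -1': [-5, -5, -1]
  After 'div': [-5, 5]
  After 'push 2': [-5, 5, 2]
Program A final stack: [-5, 5, 2]

Program B trace:
  After 'push -5': [-5]
  After 'dup': [-5, -5]
  After 'drop': [-5]
  After 'neg': [5]
  After 'neg': [-5]
  After 'dup': [-5, -5]
  After 'push -1': [-5, -5, -1]
  After 'div': [-5, 5]
  After 'push 2': [-5, 5, 2]
Program B final stack: [-5, 5, 2]
Same: yes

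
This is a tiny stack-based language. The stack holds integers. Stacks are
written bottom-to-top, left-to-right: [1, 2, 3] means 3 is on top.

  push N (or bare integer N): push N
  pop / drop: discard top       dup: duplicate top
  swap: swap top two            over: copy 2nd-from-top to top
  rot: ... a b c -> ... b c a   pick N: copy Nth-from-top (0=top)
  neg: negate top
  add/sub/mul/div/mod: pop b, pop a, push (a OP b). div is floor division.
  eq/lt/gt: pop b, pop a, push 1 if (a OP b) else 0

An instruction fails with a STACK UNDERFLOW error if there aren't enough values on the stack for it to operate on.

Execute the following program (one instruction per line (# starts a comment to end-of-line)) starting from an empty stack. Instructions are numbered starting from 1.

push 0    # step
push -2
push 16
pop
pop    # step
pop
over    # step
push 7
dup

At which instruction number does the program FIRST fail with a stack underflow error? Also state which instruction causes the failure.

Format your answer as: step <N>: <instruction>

Answer: step 7: over

Derivation:
Step 1 ('push 0'): stack = [0], depth = 1
Step 2 ('push -2'): stack = [0, -2], depth = 2
Step 3 ('push 16'): stack = [0, -2, 16], depth = 3
Step 4 ('pop'): stack = [0, -2], depth = 2
Step 5 ('pop'): stack = [0], depth = 1
Step 6 ('pop'): stack = [], depth = 0
Step 7 ('over'): needs 2 value(s) but depth is 0 — STACK UNDERFLOW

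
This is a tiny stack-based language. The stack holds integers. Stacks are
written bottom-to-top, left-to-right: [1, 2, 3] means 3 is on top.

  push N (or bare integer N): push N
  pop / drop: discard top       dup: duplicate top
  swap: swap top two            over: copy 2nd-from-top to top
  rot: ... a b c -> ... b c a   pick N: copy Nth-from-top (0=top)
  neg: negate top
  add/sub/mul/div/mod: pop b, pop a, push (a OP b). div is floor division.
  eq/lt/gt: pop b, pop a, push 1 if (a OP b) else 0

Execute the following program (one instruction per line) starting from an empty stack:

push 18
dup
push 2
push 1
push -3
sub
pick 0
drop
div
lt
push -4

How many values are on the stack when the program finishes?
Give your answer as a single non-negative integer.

Answer: 3

Derivation:
After 'push 18': stack = [18] (depth 1)
After 'dup': stack = [18, 18] (depth 2)
After 'push 2': stack = [18, 18, 2] (depth 3)
After 'push 1': stack = [18, 18, 2, 1] (depth 4)
After 'push -3': stack = [18, 18, 2, 1, -3] (depth 5)
After 'sub': stack = [18, 18, 2, 4] (depth 4)
After 'pick 0': stack = [18, 18, 2, 4, 4] (depth 5)
After 'drop': stack = [18, 18, 2, 4] (depth 4)
After 'div': stack = [18, 18, 0] (depth 3)
After 'lt': stack = [18, 0] (depth 2)
After 'push -4': stack = [18, 0, -4] (depth 3)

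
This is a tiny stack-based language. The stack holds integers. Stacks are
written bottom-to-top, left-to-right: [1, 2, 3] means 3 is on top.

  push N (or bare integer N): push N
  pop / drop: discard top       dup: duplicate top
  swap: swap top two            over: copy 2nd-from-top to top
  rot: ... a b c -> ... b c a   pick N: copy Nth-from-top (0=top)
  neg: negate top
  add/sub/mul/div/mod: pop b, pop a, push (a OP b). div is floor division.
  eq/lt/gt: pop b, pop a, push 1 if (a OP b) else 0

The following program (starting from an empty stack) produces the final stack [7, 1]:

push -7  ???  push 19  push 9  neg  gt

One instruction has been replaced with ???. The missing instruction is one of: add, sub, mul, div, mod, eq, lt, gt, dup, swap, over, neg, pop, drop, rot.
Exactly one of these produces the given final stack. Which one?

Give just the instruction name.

Stack before ???: [-7]
Stack after ???:  [7]
The instruction that transforms [-7] -> [7] is: neg

Answer: neg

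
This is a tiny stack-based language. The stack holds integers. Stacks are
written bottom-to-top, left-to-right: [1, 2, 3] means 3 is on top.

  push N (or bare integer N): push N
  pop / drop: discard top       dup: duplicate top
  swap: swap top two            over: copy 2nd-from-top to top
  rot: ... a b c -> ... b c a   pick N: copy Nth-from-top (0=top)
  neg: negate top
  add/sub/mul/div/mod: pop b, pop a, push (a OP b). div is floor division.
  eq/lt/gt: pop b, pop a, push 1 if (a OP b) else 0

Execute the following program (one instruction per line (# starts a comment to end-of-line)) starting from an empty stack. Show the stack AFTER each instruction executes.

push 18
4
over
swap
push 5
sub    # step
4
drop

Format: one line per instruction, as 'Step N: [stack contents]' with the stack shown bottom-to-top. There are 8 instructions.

Step 1: [18]
Step 2: [18, 4]
Step 3: [18, 4, 18]
Step 4: [18, 18, 4]
Step 5: [18, 18, 4, 5]
Step 6: [18, 18, -1]
Step 7: [18, 18, -1, 4]
Step 8: [18, 18, -1]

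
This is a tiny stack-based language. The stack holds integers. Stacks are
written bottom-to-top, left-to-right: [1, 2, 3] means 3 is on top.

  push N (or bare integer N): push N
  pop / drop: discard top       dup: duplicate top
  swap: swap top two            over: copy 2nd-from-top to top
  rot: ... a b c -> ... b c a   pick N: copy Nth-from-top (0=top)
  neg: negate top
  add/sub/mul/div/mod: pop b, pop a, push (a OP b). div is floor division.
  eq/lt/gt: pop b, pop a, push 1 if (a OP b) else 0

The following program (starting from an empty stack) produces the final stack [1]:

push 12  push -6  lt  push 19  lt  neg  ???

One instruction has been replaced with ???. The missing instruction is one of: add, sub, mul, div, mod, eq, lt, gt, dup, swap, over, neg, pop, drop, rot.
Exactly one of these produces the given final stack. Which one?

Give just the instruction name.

Stack before ???: [-1]
Stack after ???:  [1]
The instruction that transforms [-1] -> [1] is: neg

Answer: neg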